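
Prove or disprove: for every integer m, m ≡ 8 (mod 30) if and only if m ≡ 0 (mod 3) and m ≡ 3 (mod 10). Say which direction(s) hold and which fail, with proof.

Neither implication holds.

(⟹) This fails: m = 8 gives 8 ≡ 8 (mod 30) but 8 ≡ 2 (mod 3), so the conjunction on the right does not hold.

(⟸) This fails: m = 3 satisfies both congruences on the right (3 ≡ 0 mod 3 and 3 ≡ 3 mod 10) yet 3 ≡ 3 (mod 30), not 8.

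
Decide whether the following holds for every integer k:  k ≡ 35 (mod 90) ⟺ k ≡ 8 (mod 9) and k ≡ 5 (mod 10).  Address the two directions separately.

Both directions hold.

(⇐) If k ≡ 8 (mod 9) and k ≡ 5 (mod 10), then by the Chinese remainder theorem k ≡ 35 (mod 90). This is exactly k ≡ 35 (mod 90).

(⇒) Suppose k ≡ 35 (mod 90); write k = 90j + 35. Since 9 ∣ 90, reducing mod 9 gives k ≡ 35 ≡ 8 (mod 9); since 10 ∣ 90, reducing mod 10 gives k ≡ 35 ≡ 5 (mod 10).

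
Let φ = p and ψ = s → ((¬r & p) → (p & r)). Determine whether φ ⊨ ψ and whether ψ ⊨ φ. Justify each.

Neither direction holds.

(⟹) This fails. Under p = T, s = T, r = F, the left side is true but the right side is false.

(⟸) This fails. Under p = F, s = F, r = F, the left side is false but the right side is true.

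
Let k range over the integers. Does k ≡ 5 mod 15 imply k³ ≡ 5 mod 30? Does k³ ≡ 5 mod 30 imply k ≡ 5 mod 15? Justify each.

Only the reverse direction holds.

[⇒] This fails: take k = 20. Then 20 ≡ 5 (mod 15), but 20³ = 8000 ≡ 20 (mod 30), not 5.

[⇐] Conversely, the residues r modulo 30 with r³ ≡ 5 (mod 30) are exactly {5}, and each is ≡ 5 (mod 15).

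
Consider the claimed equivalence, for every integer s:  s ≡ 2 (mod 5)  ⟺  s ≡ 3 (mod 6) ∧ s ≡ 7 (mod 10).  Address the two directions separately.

Not equivalent: only (⇐) holds.

Forward direction. This fails: s = 2 gives 2 ≡ 2 (mod 5) but 2 ≡ 2 (mod 6), so the conjunction on the right does not hold.

Converse. If s ≡ 3 (mod 6) and s ≡ 7 (mod 10), then by the Chinese remainder theorem s ≡ 27 (mod 30). Since 27 ≡ 2 (mod 5) and 5 ∣ 30, we get s ≡ 2 (mod 5).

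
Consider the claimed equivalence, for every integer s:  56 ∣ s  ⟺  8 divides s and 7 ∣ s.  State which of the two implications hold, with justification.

Both implications hold.

(⇒) If 56 ∣ s, write s = 56q. Since 56 = 7·8, s = 8·(7q), so 8 ∣ s; and since 56 = 8·7, s = 7·(8q), so 7 ∣ s.

(⇐) Suppose 8 ∣ s and 7 ∣ s. Any common multiple of 8 and 7 is a multiple of their lcm; here gcd(8, 7) = 1, so lcm(8, 7) = 8·7 = 56, so 56 ∣ s.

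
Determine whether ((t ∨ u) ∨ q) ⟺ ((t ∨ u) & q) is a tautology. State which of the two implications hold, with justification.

(→) This fails. Under t = T, u = F, q = F, the left side is true but the right side is false.

(←) Assume the antecedent. If t is true, (t ∨ u) ∨ q reduces to true regardless of the other variables. If t is false, the antecedent forces (t = F, u = T, q = T), and (t ∨ u) ∨ q holds there. Either way (t ∨ u) ∨ q holds.

The forward direction fails; the converse holds.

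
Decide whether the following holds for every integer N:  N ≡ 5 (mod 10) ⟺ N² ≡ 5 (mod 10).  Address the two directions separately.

Both implications hold.

(⇒) Suppose N ≡ 5 (mod 10). Write N = 10j + 5. Then (10j + 5)² = 100j² + 100j + 25 = 10(10j² + 10j + 2) + 5, so N² ≡ 5 (mod 10).

(⇐) Conversely, suppose N² ≡ 5 (mod 10). The only residue r in {0, …, 9} with r² ≡ 5 (mod 10) is r = 5, so N ≡ 5 (mod 10).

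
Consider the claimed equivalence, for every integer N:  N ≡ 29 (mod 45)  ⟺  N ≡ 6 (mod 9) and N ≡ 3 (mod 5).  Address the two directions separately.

Forward direction. This fails: N = 29 gives 29 ≡ 29 (mod 45) but 29 ≡ 2 (mod 9), so the conjunction on the right does not hold.

Converse. This fails: N = 33 satisfies both congruences on the right (33 ≡ 6 mod 9 and 33 ≡ 3 mod 5) yet 33 ≡ 33 (mod 45), not 29.

(⇒) fails and (⇐) fails.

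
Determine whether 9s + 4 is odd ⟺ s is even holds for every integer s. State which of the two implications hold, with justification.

(⇒) fails and (⇐) fails.

[⇒] This fails: s = 7 gives 9s + 4 = 67, which is odd, but 7 is odd, not even.

[⇐] This also fails: s = 4 is even, but 9s + 4 = 40 is even, not odd.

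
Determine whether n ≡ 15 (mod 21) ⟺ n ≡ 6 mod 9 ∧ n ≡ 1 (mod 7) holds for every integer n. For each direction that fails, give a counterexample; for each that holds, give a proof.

Only the converse holds.

(⇐) If n ≡ 6 (mod 9) and n ≡ 1 (mod 7), then by the Chinese remainder theorem n ≡ 15 (mod 63). Since 15 ≡ 15 (mod 21) and 21 ∣ 63, we get n ≡ 15 (mod 21).

(⇒) This fails: n = 57 gives 57 ≡ 15 (mod 21) but 57 ≡ 3 (mod 9), so the conjunction on the right does not hold.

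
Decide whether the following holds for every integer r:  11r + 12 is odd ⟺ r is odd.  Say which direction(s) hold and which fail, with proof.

[⇐] Suppose r is odd; write r = 2j + 1. Then 11r + 12 = 11·(2j + 1) + 12 = 2·11j + 23, which is odd.

[⇒] Suppose 11r + 12 is odd. Since 11 is odd, 11r and r have the same parity, so 11r + 12 ≡ r + 12 (mod 2). As 12 is even, 11r + 12 is odd exactly when r is odd. Thus r is odd.

The biconditional holds.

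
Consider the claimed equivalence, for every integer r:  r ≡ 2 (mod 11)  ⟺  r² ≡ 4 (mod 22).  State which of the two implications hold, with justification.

Both directions fail.

(⇒) This fails: take r = 13. Then 13 ≡ 2 (mod 11), but 13² = 169 ≡ 15 (mod 22), not 4.

(⇐) This fails: take r = 20. Then 20² = 400 ≡ 4 (mod 22), yet 20 ≡ 9 (mod 11), not 2.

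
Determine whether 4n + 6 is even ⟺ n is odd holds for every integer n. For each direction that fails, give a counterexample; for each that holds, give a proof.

(⇒) fails; (⇐) holds.

(⇒) This fails: take n = 6. Then 4n + 6 = 30, which is even, yet n = 6 is even, not odd.

(⇐) Suppose n is odd. Since 4 is even, 4n is even for every n, so 4n + 6 has the same parity as 6, which is even. Hence 4n + 6 is even.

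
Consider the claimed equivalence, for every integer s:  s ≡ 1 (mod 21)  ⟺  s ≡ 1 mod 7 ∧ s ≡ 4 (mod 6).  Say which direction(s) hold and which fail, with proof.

Only the reverse direction holds.

(→) This fails: s = 1 gives 1 ≡ 1 (mod 21) but 1 ≡ 1 (mod 6), so the conjunction on the right does not hold.

(←) Conversely, if s ≡ 1 (mod 7) and s ≡ 4 (mod 6), then by the Chinese remainder theorem s ≡ 22 (mod 42). Since 22 ≡ 1 (mod 21) and 21 ∣ 42, we get s ≡ 1 (mod 21).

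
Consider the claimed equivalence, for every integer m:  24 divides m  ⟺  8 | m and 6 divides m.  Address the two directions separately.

Forward direction. If 24 ∣ m, write m = 24q. Since 24 = 3·8, m = 8·(3q), so 8 ∣ m; and since 24 = 4·6, m = 6·(4q), so 6 ∣ m.

Converse. Suppose 8 ∣ m and 6 ∣ m. Any common multiple of 8 and 6 is a multiple of their lcm; here lcm(8, 6) = 8·6/gcd(8, 6) = 48/2 = 24, so 24 ∣ m.

Both directions hold.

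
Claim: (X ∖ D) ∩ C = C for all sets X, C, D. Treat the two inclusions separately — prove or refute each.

Forward inclusion. Let x ∈ (X ∖ D) ∩ C. Then x ∈ X ∩ C and x ∉ D, from which x ∈ C.

Reverse inclusion. This inclusion fails. Take X = ∅, C = {1}, D = ∅; then 1 ∈ C but 1 ∉ (X ∖ D) ∩ C.

The sets are not equal: only the forward inclusion holds.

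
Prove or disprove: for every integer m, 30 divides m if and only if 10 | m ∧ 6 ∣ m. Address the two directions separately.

Equivalent; both directions hold.

(⇒) If 30 ∣ m, write m = 30q. Since 30 = 3·10, m = 10·(3q), so 10 ∣ m; and since 30 = 5·6, m = 6·(5q), so 6 ∣ m.

(⇐) Suppose 10 ∣ m and 6 ∣ m. Any common multiple of 10 and 6 is a multiple of their lcm; here lcm(10, 6) = 10·6/gcd(10, 6) = 60/2 = 30, so 30 ∣ m.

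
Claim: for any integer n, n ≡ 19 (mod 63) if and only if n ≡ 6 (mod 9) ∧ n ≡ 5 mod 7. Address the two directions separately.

[⇒] This fails: n = 19 gives 19 ≡ 19 (mod 63) but 19 ≡ 1 (mod 9), so the conjunction on the right does not hold.

[⇐] This fails: n = 33 satisfies both congruences on the right (33 ≡ 6 mod 9 and 33 ≡ 5 mod 7) yet 33 ≡ 33 (mod 63), not 19.

Neither direction holds.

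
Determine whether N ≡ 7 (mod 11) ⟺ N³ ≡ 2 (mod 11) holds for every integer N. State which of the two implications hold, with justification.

(⟹) Suppose N ≡ 7 (mod 11). Write N = 11j + 7. Then (11j + 7)³ = 1331j³ + 2541j² + 1617j + 343 = 11(121j³ + 231j² + 147j + 31) + 2, so N³ ≡ 2 (mod 11).

(⟸) Conversely, suppose N³ ≡ 2 (mod 11). The only residue r in {0, …, 10} with r³ ≡ 2 (mod 11) is r = 7, so N ≡ 7 (mod 11).

Both directions hold; the statement is true.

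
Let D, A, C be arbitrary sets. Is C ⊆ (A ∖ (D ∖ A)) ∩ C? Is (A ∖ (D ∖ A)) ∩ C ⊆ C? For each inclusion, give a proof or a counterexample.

(⊆) This inclusion fails. Take D = ∅, A = ∅, C = {1}; then 1 ∈ C but 1 ∉ (A ∖ (D ∖ A)) ∩ C.

(⊇) Let x ∈ (A ∖ (D ∖ A)) ∩ C. Then either x ∈ A ∩ C and x ∉ D; or x ∈ D ∩ A ∩ C. In each case x ∈ C, so (A ∖ (D ∖ A)) ∩ C ⊆ C.

The sets are not equal: only the reverse inclusion holds.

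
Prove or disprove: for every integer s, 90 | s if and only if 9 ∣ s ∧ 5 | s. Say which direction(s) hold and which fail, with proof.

Forward direction. If 90 ∣ s, write s = 90q. Since 90 = 10·9, s = 9·(10q), so 9 ∣ s; and since 90 = 18·5, s = 5·(18q), so 5 ∣ s.

Converse. This fails: take s = 45. Both 9 ∣ 45 and 5 ∣ 45, yet 45 is not a multiple of 90 (since 45 = 0·90 + 45), so 90 ∤ 45.

The forward direction holds; the converse fails.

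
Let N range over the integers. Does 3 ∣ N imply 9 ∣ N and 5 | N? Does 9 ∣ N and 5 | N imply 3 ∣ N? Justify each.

Only the converse holds.

Forward direction. This fails: take N = 3. Certainly 3 ∣ 3, but 9 ∤ 3.

Converse. Suppose 9 ∣ N and 5 ∣ N. Any common multiple of 9 and 5 is a multiple of their lcm; here gcd(9, 5) = 1, so lcm(9, 5) = 9·5 = 45, so 45 ∣ N. Since 3 ∣ 45, it follows that 3 ∣ N.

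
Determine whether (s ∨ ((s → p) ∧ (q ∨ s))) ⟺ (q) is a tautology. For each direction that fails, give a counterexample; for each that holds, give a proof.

Converse. Assume the antecedent. If s is true, s ∨ ((s → p) ∧ (q ∨ s)) reduces to true regardless of the other variables. If s is false, the antecedent forces (s = F, q = T, p = F) or (s = F, q = T, p = T), and s ∨ ((s → p) ∧ (q ∨ s)) holds there. Either way s ∨ ((s → p) ∧ (q ∨ s)) holds.

Forward direction. This fails. Under s = T, q = F, p = F, the left side is true but the right side is false.

Only the converse holds.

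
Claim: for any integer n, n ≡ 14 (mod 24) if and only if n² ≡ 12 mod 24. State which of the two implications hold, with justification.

(⇒) fails and (⇐) fails.

Forward direction. This fails: take n = 14. Then 14 ≡ 14 (mod 24), but 14² = 196 ≡ 4 (mod 24), not 12.

Converse. This fails: take n = 6. Then 6² = 36 ≡ 12 (mod 24), yet 6 ≡ 6 (mod 24), not 14.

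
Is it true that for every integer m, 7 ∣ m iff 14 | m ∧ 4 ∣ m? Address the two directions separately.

(⇐) Suppose 14 ∣ m and 4 ∣ m. Any common multiple of 14 and 4 is a multiple of their lcm; here lcm(14, 4) = 14·4/gcd(14, 4) = 56/2 = 28, so 28 ∣ m. Since 7 ∣ 28, it follows that 7 ∣ m.

(⇒) This fails: take m = 7. Certainly 7 ∣ 7, but 14 ∤ 7.

(⇒) fails; (⇐) holds.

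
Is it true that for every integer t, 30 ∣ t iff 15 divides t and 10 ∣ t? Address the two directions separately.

Both directions hold.

[⇐] Suppose 15 ∣ t and 10 ∣ t. Any common multiple of 15 and 10 is a multiple of their lcm; here lcm(15, 10) = 15·10/gcd(15, 10) = 150/5 = 30, so 30 ∣ t.

[⇒] If 30 ∣ t, write t = 30q. Since 30 = 2·15, t = 15·(2q), so 15 ∣ t; and since 30 = 3·10, t = 10·(3q), so 10 ∣ t.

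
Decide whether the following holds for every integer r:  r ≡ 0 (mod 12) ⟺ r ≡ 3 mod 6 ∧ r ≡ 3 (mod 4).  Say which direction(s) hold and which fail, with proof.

(⇒) fails and (⇐) fails.

Forward direction. This fails: r = 0 gives 0 ≡ 0 (mod 12) but 0 ≡ 0 (mod 6), so the conjunction on the right does not hold.

Converse. This fails: r = 3 satisfies both congruences on the right (3 ≡ 3 mod 6 and 3 ≡ 3 mod 4) yet 3 ≡ 3 (mod 12), not 0.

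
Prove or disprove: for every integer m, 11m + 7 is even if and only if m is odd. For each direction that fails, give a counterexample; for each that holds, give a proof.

Both directions hold; the statement is true.

(⟹) Suppose 11m + 7 is even. Since 11 is odd, 11m and m have the same parity, so 11m + 7 ≡ m + 7 (mod 2). As 7 is odd, 11m + 7 is even exactly when m is odd. Thus m is odd.

(⟸) Conversely, suppose m is odd; write m = 2j + 1. Then 11m + 7 = 11·(2j + 1) + 7 = 2·11j + 18, which is even.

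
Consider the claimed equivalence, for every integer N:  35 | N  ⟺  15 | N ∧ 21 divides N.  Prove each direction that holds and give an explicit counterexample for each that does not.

Not equivalent: only (⇐) holds.

(⟸) Suppose 15 ∣ N and 21 ∣ N. Any common multiple of 15 and 21 is a multiple of their lcm; here lcm(15, 21) = 15·21/gcd(15, 21) = 315/3 = 105, so 105 ∣ N. Since 35 ∣ 105, it follows that 35 ∣ N.

(⟹) This fails: take N = 35. Certainly 35 ∣ 35, but 15 ∤ 35.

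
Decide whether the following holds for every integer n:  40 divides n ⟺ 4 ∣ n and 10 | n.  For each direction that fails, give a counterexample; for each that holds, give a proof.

(⇒) holds; (⇐) fails.

(⇒) If 40 ∣ n, write n = 40q. Since 40 = 10·4, n = 4·(10q), so 4 ∣ n; and since 40 = 4·10, n = 10·(4q), so 10 ∣ n.

(⇐) This fails: take n = 20. Both 4 ∣ 20 and 10 ∣ 20, yet 20 is not a multiple of 40 (since 20 = 0·40 + 20), so 40 ∤ 20.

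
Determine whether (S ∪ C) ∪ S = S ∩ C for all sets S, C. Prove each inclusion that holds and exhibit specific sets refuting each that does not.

(⟹) This inclusion fails. Take S = {1}, C = ∅; then 1 ∈ (S ∪ C) ∪ S but 1 ∉ S ∩ C.

(⟸) Let x ∈ S ∩ C. Then x ∈ S ∩ C, from which x ∈ (S ∪ C) ∪ S.

(⊆) fails; (⊇) holds.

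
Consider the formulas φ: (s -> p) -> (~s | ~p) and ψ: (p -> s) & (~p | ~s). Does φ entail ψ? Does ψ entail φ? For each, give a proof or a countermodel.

Not equivalent: only (⇐) holds.

(→) This fails. Under s = F, p = T, the left side is true but the right side is false.

(←) Assume the antecedent. If s is true, the antecedent forces (s = T, p = F), and (s -> p) -> (~s | ~p) holds there. If s is false, (s -> p) -> (~s | ~p) reduces to true regardless of the other variables. Either way (s -> p) -> (~s | ~p) holds.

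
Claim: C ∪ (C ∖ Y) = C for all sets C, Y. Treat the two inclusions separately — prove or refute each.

Both inclusions hold.

(⊇) Let x ∈ C. Then either x ∈ C and x ∉ Y; or x ∈ C ∩ Y. In each case x ∈ C ∪ (C ∖ Y), so C ⊆ C ∪ (C ∖ Y).

(⊆) Let x ∈ C ∪ (C ∖ Y). Then either x ∈ C and x ∉ Y; or x ∈ C ∩ Y. In each case x ∈ C, so C ∪ (C ∖ Y) ⊆ C.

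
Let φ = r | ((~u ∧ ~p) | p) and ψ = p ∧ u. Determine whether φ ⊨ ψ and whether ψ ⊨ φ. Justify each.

Not equivalent: only (⇐) holds.

Forward direction. This fails. Under p = F, u = F, r = F, the left side is true but the right side is false.

Converse. Assume the antecedent. If p is true, r | ((~u ∧ ~p) | p) reduces to true regardless of the other variables. If p is false, the antecedent cannot hold. Either way r | ((~u ∧ ~p) | p) holds.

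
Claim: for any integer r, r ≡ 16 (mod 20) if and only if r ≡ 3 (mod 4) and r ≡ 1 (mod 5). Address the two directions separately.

(⇒) This fails: r = 16 gives 16 ≡ 16 (mod 20) but 16 ≡ 0 (mod 4), so the conjunction on the right does not hold.

(⇐) This fails: r = 11 satisfies both congruences on the right (11 ≡ 3 mod 4 and 11 ≡ 1 mod 5) yet 11 ≡ 11 (mod 20), not 16.

Both directions fail.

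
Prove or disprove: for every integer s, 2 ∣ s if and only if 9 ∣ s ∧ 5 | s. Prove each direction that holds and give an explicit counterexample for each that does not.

Neither direction holds.

[⇒] This fails: take s = 2. Certainly 2 ∣ 2, but 9 ∤ 2.

[⇐] This fails: take s = 45. Both 9 ∣ 45 and 5 ∣ 45, yet 45 is not a multiple of 2 (since 45 = 22·2 + 1), so 2 ∤ 45.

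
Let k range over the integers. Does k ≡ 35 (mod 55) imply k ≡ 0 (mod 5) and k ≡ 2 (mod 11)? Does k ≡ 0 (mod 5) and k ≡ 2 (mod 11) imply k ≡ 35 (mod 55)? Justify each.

(←) If k ≡ 0 (mod 5) and k ≡ 2 (mod 11), then by the Chinese remainder theorem k ≡ 35 (mod 55). This is exactly k ≡ 35 (mod 55).

(→) Suppose k ≡ 35 (mod 55); write k = 55j + 35. Since 5 ∣ 55, reducing mod 5 gives k ≡ 35 ≡ 0 (mod 5); since 11 ∣ 55, reducing mod 11 gives k ≡ 35 ≡ 2 (mod 11).

Both directions hold.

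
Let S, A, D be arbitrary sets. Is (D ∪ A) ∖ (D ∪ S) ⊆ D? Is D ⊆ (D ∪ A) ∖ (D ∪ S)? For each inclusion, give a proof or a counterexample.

(⟹) This inclusion fails. Take S = ∅, A = {1}, D = ∅; then 1 ∈ (D ∪ A) ∖ (D ∪ S) but 1 ∉ D.

(⟸) This inclusion fails. Take S = ∅, A = ∅, D = {1}; then 1 ∈ D but 1 ∉ (D ∪ A) ∖ (D ∪ S).

(⊆) fails and (⊇) fails.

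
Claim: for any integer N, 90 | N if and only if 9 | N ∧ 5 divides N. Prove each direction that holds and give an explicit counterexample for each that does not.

Not equivalent: only (⇒) holds.

[⇒] If 90 ∣ N, write N = 90q. Since 90 = 10·9, N = 9·(10q), so 9 ∣ N; and since 90 = 18·5, N = 5·(18q), so 5 ∣ N.

[⇐] This fails: take N = 45. Both 9 ∣ 45 and 5 ∣ 45, yet 45 is not a multiple of 90 (since 45 = 0·90 + 45), so 90 ∤ 45.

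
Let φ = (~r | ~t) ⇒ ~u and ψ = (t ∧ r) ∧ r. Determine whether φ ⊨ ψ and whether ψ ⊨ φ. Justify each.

(⇒) This fails. Under r = F, t = F, u = F, the left side is true but the right side is false.

(⇐) Assume the antecedent. If r is true, the antecedent forces (r = T, t = T, u = F) or (r = T, t = T, u = T), and (~r | ~t) ⇒ ~u holds there. If r is false, the antecedent cannot hold. Either way (~r | ~t) ⇒ ~u holds.

Not equivalent: only (⇐) holds.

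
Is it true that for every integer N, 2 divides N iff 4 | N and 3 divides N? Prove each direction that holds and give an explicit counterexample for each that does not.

Only the reverse direction holds.

(⇒) This fails: take N = 2. Certainly 2 ∣ 2, but 4 ∤ 2.

(⇐) Suppose 4 ∣ N and 3 ∣ N. Any common multiple of 4 and 3 is a multiple of their lcm; here gcd(4, 3) = 1, so lcm(4, 3) = 4·3 = 12, so 12 ∣ N. Since 2 ∣ 12, it follows that 2 ∣ N.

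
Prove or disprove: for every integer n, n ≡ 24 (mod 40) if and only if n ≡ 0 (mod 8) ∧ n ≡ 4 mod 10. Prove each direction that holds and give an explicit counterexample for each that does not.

The biconditional holds.

[⇒] Suppose n ≡ 24 (mod 40); write n = 40j + 24. Since 8 ∣ 40, reducing mod 8 gives n ≡ 24 ≡ 0 (mod 8); since 10 ∣ 40, reducing mod 10 gives n ≡ 24 ≡ 4 (mod 10).

[⇐] Conversely, if n ≡ 0 (mod 8) and n ≡ 4 (mod 10), then by the Chinese remainder theorem n ≡ 24 (mod 40). This is exactly n ≡ 24 (mod 40).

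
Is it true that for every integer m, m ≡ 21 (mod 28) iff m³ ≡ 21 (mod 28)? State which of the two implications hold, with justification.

[⇐] Suppose m³ ≡ 21 (mod 28). The only residue r in {0, …, 27} with r³ ≡ 21 (mod 28) is r = 21, so m ≡ 21 (mod 28).

[⇒] Suppose m ≡ 21 (mod 28). Write m = 28j + 21. Then (28j + 21)³ = 21952j³ + 49392j² + 37044j + 9261 = 28(784j³ + 1764j² + 1323j + 330) + 21, so m³ ≡ 21 (mod 28).

Both directions hold; the statement is true.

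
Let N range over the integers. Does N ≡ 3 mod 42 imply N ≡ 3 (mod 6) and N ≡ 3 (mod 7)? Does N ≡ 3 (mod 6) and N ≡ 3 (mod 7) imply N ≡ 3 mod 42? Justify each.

(⟸) If N ≡ 3 (mod 6) and N ≡ 3 (mod 7), then by the Chinese remainder theorem N ≡ 3 (mod 42). This is exactly N ≡ 3 (mod 42).

(⟹) Suppose N ≡ 3 (mod 42); write N = 42j + 3. Since 6 ∣ 42, reducing mod 6 gives N ≡ 3 (mod 6); since 7 ∣ 42, reducing mod 7 gives N ≡ 3 (mod 7).

Both directions hold.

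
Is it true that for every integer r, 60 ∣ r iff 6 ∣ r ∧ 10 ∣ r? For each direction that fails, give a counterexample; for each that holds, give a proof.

[⇒] If 60 ∣ r, write r = 60q. Since 60 = 10·6, r = 6·(10q), so 6 ∣ r; and since 60 = 6·10, r = 10·(6q), so 10 ∣ r.

[⇐] This fails: take r = 30. Both 6 ∣ 30 and 10 ∣ 30, yet 30 is not a multiple of 60 (since 30 = 0·60 + 30), so 60 ∤ 30.

Only the forward implication holds.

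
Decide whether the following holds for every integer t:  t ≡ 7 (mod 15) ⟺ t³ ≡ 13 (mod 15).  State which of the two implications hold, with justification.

(⇒) Suppose t ≡ 7 (mod 15). Write t = 15j + 7. Then (15j + 7)³ = 3375j³ + 4725j² + 2205j + 343 = 15(225j³ + 315j² + 147j + 22) + 13, so t³ ≡ 13 (mod 15).

(⇐) Conversely, suppose t³ ≡ 13 (mod 15). The only residue r in {0, …, 14} with r³ ≡ 13 (mod 15) is r = 7, so t ≡ 7 (mod 15).

The biconditional holds.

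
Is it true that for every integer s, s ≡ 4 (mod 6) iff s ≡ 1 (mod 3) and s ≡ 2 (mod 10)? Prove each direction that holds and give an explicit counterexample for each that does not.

(→) This fails: s = 4 gives 4 ≡ 4 (mod 6) but 4 ≡ 4 (mod 10), so the conjunction on the right does not hold.

(←) Conversely, if s ≡ 1 (mod 3) and s ≡ 2 (mod 10), then by the Chinese remainder theorem s ≡ 22 (mod 30). Since 22 ≡ 4 (mod 6) and 6 ∣ 30, we get s ≡ 4 (mod 6).

Only the reverse direction holds.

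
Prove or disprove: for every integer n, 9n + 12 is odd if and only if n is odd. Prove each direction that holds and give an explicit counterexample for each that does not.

Both implications hold.

Forward direction. Suppose 9n + 12 is odd. Since 9 is odd, 9n and n have the same parity, so 9n + 12 ≡ n + 12 (mod 2). As 12 is even, 9n + 12 is odd exactly when n is odd. Thus n is odd.

Converse. Suppose n is odd; write n = 2j + 1. Then 9n + 12 = 9·(2j + 1) + 12 = 2·9j + 21, which is odd.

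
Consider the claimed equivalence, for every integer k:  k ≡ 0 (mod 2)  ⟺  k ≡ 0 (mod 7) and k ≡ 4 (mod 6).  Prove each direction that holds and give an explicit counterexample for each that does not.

(⟹) This fails: k = 0 gives 0 ≡ 0 (mod 2) but 0 ≡ 0 (mod 6), so the conjunction on the right does not hold.

(⟸) Conversely, if k ≡ 0 (mod 7) and k ≡ 4 (mod 6), then by the Chinese remainder theorem k ≡ 28 (mod 42). Since 28 ≡ 0 (mod 2) and 2 ∣ 42, we get k ≡ 0 (mod 2).

(⇒) fails; (⇐) holds.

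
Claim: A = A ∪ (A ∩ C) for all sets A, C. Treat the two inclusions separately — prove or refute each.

(⊆) Let x ∈ A. Then either x ∈ A and x ∉ C; or x ∈ A ∩ C. In each case x ∈ A ∪ (A ∩ C), so A ⊆ A ∪ (A ∩ C).

(⊇) Let x ∈ A ∪ (A ∩ C). Then either x ∈ A and x ∉ C; or x ∈ A ∩ C. In each case x ∈ A, so A ∪ (A ∩ C) ⊆ A.

Both inclusions hold; the sets are equal.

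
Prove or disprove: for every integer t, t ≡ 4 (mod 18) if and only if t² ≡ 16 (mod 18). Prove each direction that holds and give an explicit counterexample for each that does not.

Forward direction. Suppose t ≡ 4 (mod 18). Write t = 18j + 4. Then (18j + 4)² = 324j² + 144j + 16 = 18(18j² + 8j) + 16, so t² ≡ 16 (mod 18).

Converse. This fails: take t = 14. Then 14² = 196 ≡ 16 (mod 18), yet 14 ≡ 14 (mod 18), not 4.

Not equivalent: only (⇒) holds.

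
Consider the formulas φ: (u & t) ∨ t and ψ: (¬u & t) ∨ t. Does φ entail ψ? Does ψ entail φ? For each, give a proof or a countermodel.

(⇐) Assume the antecedent. If t is true, (u & t) ∨ t reduces to true regardless of the other variables. If t is false, the antecedent cannot hold. Either way (u & t) ∨ t holds.

(⇒) Assume the antecedent. If t is true, (¬u & t) ∨ t reduces to true regardless of the other variables. If t is false, the antecedent cannot hold. Either way (¬u & t) ∨ t holds.

The biconditional holds.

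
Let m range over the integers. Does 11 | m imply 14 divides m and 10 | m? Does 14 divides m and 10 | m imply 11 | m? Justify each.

(⇒) This fails: take m = 11. Certainly 11 ∣ 11, but 14 ∤ 11.

(⇐) This fails: take m = 70. Both 14 ∣ 70 and 10 ∣ 70, yet 70 is not a multiple of 11 (since 70 = 6·11 + 4), so 11 ∤ 70.

(⇒) fails and (⇐) fails.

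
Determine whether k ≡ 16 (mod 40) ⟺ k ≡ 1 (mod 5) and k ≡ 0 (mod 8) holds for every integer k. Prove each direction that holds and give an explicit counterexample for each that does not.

Converse. If k ≡ 1 (mod 5) and k ≡ 0 (mod 8), then by the Chinese remainder theorem k ≡ 16 (mod 40). This is exactly k ≡ 16 (mod 40).

Forward direction. Suppose k ≡ 16 (mod 40); write k = 40j + 16. Since 5 ∣ 40, reducing mod 5 gives k ≡ 16 ≡ 1 (mod 5); since 8 ∣ 40, reducing mod 8 gives k ≡ 16 ≡ 0 (mod 8).

Equivalent; both directions hold.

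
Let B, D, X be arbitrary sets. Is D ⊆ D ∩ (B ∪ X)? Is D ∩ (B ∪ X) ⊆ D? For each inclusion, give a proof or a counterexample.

(⟹) This inclusion fails. Take B = ∅, D = {1}, X = ∅; then 1 ∈ D but 1 ∉ D ∩ (B ∪ X).

(⟸) Let x ∈ D ∩ (B ∪ X). Then either x ∈ B ∩ D and x ∉ X; or x ∈ D ∩ X and x ∉ B; or x ∈ B ∩ D ∩ X. In each case x ∈ D, so D ∩ (B ∪ X) ⊆ D.

Only the reverse inclusion holds.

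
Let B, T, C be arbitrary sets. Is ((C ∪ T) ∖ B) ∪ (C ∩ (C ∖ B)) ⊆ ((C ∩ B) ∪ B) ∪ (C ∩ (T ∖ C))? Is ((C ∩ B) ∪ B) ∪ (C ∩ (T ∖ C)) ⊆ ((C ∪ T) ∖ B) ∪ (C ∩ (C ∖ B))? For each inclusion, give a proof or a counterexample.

Both inclusions fail.

Forward inclusion. This inclusion fails. Take B = ∅, T = {1}, C = ∅; then 1 ∈ ((C ∪ T) ∖ B) ∪ (C ∩ (C ∖ B)) but 1 ∉ ((C ∩ B) ∪ B) ∪ (C ∩ (T ∖ C)).

Reverse inclusion. This inclusion fails. Take B = {1}, T = ∅, C = ∅; then 1 ∈ ((C ∩ B) ∪ B) ∪ (C ∩ (T ∖ C)) but 1 ∉ ((C ∪ T) ∖ B) ∪ (C ∩ (C ∖ B)).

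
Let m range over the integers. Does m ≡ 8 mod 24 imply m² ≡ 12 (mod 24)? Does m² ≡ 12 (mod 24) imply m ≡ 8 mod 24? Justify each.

Forward direction. This fails: take m = 8. Then 8 ≡ 8 (mod 24), but 8² = 64 ≡ 16 (mod 24), not 12.

Converse. This fails: take m = 6. Then 6² = 36 ≡ 12 (mod 24), yet 6 ≡ 6 (mod 24), not 8.

Neither implication holds.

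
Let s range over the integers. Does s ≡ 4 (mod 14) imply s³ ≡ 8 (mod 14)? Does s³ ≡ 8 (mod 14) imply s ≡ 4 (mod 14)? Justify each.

Not equivalent: only (⇒) holds.

(←) This fails: take s = 2. Then 2³ = 8 ≡ 8 (mod 14), yet 2 ≡ 2 (mod 14), not 4.

(→) Suppose s ≡ 4 (mod 14). Write s = 14j + 4. Then (14j + 4)³ = 2744j³ + 2352j² + 672j + 64 = 14(196j³ + 168j² + 48j + 4) + 8, so s³ ≡ 8 (mod 14).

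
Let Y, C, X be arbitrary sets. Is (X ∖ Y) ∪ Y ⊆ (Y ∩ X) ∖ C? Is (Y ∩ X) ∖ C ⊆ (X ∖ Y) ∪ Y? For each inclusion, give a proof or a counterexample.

Forward inclusion. This inclusion fails. Take Y = {1}, C = ∅, X = ∅; then 1 ∈ (X ∖ Y) ∪ Y but 1 ∉ (Y ∩ X) ∖ C.

Reverse inclusion. Let x ∈ (Y ∩ X) ∖ C. Then x ∈ Y ∩ X and x ∉ C, from which x ∈ (X ∖ Y) ∪ Y.

Only the reverse inclusion holds.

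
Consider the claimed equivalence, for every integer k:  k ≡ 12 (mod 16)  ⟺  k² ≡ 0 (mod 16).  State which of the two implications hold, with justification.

(⟹) Suppose k ≡ 12 (mod 16). Write k = 16j + 12. Then (16j + 12)² = 256j² + 384j + 144 = 16(16j² + 24j + 9) + 0, so k² ≡ 0 (mod 16).

(⟸) This fails: take k = 0. Then 0² = 0 ≡ 0 (mod 16), yet 0 ≡ 0 (mod 16), not 12.

Not equivalent: only (⇒) holds.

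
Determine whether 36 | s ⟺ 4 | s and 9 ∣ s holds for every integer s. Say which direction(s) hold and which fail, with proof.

Both implications hold.

(⟸) Suppose 4 ∣ s and 9 ∣ s. Any common multiple of 4 and 9 is a multiple of their lcm; here gcd(4, 9) = 1, so lcm(4, 9) = 4·9 = 36, so 36 ∣ s.

(⟹) If 36 ∣ s, write s = 36q. Since 36 = 9·4, s = 4·(9q), so 4 ∣ s; and since 36 = 4·9, s = 9·(4q), so 9 ∣ s.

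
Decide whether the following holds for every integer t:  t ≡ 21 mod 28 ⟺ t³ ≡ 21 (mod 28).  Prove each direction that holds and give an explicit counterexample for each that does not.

(→) Suppose t ≡ 21 mod 28. Write t = 28j + 21. Then (28j + 21)³ = 21952j³ + 49392j² + 37044j + 9261 = 28(784j³ + 1764j² + 1323j + 330) + 21, so t³ ≡ 21 (mod 28).

(←) Conversely, suppose t³ ≡ 21 (mod 28). The only residue r in {0, …, 27} with r³ ≡ 21 (mod 28) is r = 21, so t ≡ 21 (mod 28).

Both directions hold.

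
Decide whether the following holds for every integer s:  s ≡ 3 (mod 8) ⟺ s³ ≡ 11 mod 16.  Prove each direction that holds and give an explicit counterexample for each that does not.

Forward direction. This fails: take s = 11. Then 11 ≡ 3 (mod 8), but 11³ = 1331 ≡ 3 (mod 16), not 11.

Converse. The residues r modulo 16 with r³ ≡ 11 (mod 16) are exactly {3}, and each is ≡ 3 (mod 8).

Not equivalent: only (⇐) holds.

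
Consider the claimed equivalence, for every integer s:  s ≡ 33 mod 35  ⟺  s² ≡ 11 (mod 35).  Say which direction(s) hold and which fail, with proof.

Forward direction. This fails: take s = 33. Then 33 ≡ 33 (mod 35), but 33² = 1089 ≡ 4 (mod 35), not 11.

Converse. This fails: take s = 9. Then 9² = 81 ≡ 11 (mod 35), yet 9 ≡ 9 (mod 35), not 33.

Both directions fail.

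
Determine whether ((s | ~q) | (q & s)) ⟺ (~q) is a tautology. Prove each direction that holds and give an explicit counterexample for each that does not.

Only the converse holds.

(⇐) Assume the antecedent. If s is true, (s | ~q) | (q & s) reduces to true regardless of the other variables. If s is false, the antecedent forces (s = F, q = F), and (s | ~q) | (q & s) holds there. Either way (s | ~q) | (q & s) holds.

(⇒) This fails. Under s = T, q = T, the left side is true but the right side is false.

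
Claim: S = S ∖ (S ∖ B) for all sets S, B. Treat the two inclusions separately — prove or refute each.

(⊇) Let x ∈ S ∖ (S ∖ B). Then x ∈ S ∩ B, from which x ∈ S.

(⊆) This inclusion fails. Take S = {1}, B = ∅; then 1 ∈ S but 1 ∉ S ∖ (S ∖ B).

(⊆) fails; (⊇) holds.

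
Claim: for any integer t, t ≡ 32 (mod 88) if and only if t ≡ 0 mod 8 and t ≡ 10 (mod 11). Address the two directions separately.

The biconditional holds.

(→) Suppose t ≡ 32 (mod 88); write t = 88j + 32. Since 8 ∣ 88, reducing mod 8 gives t ≡ 32 ≡ 0 (mod 8); since 11 ∣ 88, reducing mod 11 gives t ≡ 32 ≡ 10 (mod 11).

(←) Conversely, if t ≡ 0 (mod 8) and t ≡ 10 (mod 11), then by the Chinese remainder theorem t ≡ 32 (mod 88). This is exactly t ≡ 32 (mod 88).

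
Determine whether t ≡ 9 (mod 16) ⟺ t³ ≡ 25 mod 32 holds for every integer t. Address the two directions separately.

(⇒) fails; (⇐) holds.

(→) This fails: take t = 25. Then 25 ≡ 9 (mod 16), but 25³ = 15625 ≡ 9 (mod 32), not 25.

(←) Conversely, the residues r modulo 32 with r³ ≡ 25 (mod 32) are exactly {9}, and each is ≡ 9 (mod 16).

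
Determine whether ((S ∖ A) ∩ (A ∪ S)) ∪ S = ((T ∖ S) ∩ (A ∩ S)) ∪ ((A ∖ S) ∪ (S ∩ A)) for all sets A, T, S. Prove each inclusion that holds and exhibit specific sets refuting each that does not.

(⊆) This inclusion fails. Take A = ∅, T = ∅, S = {1}; then 1 ∈ ((S ∖ A) ∩ (A ∪ S)) ∪ S but 1 ∉ ((T ∖ S) ∩ (A ∩ S)) ∪ ((A ∖ S) ∪ (S ∩ A)).

(⊇) This inclusion fails. Take A = {1}, T = ∅, S = ∅; then 1 ∈ ((T ∖ S) ∩ (A ∩ S)) ∪ ((A ∖ S) ∪ (S ∩ A)) but 1 ∉ ((S ∖ A) ∩ (A ∪ S)) ∪ S.

Neither inclusion holds.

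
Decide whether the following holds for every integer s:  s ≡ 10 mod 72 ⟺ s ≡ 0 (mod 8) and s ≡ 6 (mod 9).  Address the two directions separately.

Neither direction holds.

Forward direction. This fails: s = 10 gives 10 ≡ 10 (mod 72) but 10 ≡ 2 (mod 8), so the conjunction on the right does not hold.

Converse. This fails: s = 24 satisfies both congruences on the right (24 ≡ 0 mod 8 and 24 ≡ 6 mod 9) yet 24 ≡ 24 (mod 72), not 10.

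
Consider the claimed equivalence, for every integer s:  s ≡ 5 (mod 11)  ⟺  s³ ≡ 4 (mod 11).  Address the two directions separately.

(⟹) Suppose s ≡ 5 (mod 11). Write s = 11j + 5. Then (11j + 5)³ = 1331j³ + 1815j² + 825j + 125 = 11(121j³ + 165j² + 75j + 11) + 4, so s³ ≡ 4 (mod 11).

(⟸) Conversely, suppose s³ ≡ 4 (mod 11). The only residue r in {0, …, 10} with r³ ≡ 4 (mod 11) is r = 5, so s ≡ 5 (mod 11).

The biconditional holds.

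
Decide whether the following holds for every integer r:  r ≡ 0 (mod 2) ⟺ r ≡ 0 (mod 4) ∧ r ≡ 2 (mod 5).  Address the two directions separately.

[⇐] If r ≡ 0 (mod 4) and r ≡ 2 (mod 5), then by the Chinese remainder theorem r ≡ 12 (mod 20). Since 12 ≡ 0 (mod 2) and 2 ∣ 20, we get r ≡ 0 (mod 2).

[⇒] This fails: r = 0 gives 0 ≡ 0 (mod 2) but 0 ≡ 0 (mod 5), so the conjunction on the right does not hold.

Only the reverse direction holds.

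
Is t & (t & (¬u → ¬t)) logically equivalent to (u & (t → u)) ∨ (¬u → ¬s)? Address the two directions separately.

(⇒) holds; (⇐) fails.

(⇒) Assume the antecedent. If u is true, (u & (t → u)) ∨ (¬u → ¬s) reduces to true regardless of the other variables. If u is false, the antecedent cannot hold. Either way (u & (t → u)) ∨ (¬u → ¬s) holds.

(⇐) This fails. Under u = F, s = F, t = F, the left side is false but the right side is true.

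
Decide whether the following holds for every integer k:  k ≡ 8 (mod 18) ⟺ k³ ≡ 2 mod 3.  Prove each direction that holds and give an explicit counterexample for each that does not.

[⇒] Suppose k ≡ 8 (mod 18). Then k³ ≡ 8³ = 512 (mod 18), and since 3 ∣ 18, also k³ ≡ 2 (mod 3).

[⇐] This fails: take k = 2. Then 2³ = 8 ≡ 2 (mod 3), yet 2 ≡ 2 (mod 18), not 8.

The forward direction holds; the converse fails.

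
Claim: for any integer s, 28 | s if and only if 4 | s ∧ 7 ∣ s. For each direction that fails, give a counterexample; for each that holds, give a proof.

Equivalent; both directions hold.

(←) Suppose 4 ∣ s and 7 ∣ s. Any common multiple of 4 and 7 is a multiple of their lcm; here gcd(4, 7) = 1, so lcm(4, 7) = 4·7 = 28, so 28 ∣ s.

(→) If 28 ∣ s, write s = 28q. Since 28 = 7·4, s = 4·(7q), so 4 ∣ s; and since 28 = 4·7, s = 7·(4q), so 7 ∣ s.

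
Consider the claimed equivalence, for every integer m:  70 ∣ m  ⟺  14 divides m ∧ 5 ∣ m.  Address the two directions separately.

Equivalent; both directions hold.

(⟹) If 70 ∣ m, write m = 70q. Since 70 = 5·14, m = 14·(5q), so 14 ∣ m; and since 70 = 14·5, m = 5·(14q), so 5 ∣ m.

(⟸) Suppose 14 ∣ m and 5 ∣ m. Any common multiple of 14 and 5 is a multiple of their lcm; here gcd(14, 5) = 1, so lcm(14, 5) = 14·5 = 70, so 70 ∣ m.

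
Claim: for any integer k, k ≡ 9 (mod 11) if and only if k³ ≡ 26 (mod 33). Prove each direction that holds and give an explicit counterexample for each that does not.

Both directions fail.

(⇒) This fails: take k = 9. Then 9 ≡ 9 (mod 11), but 9³ = 729 ≡ 3 (mod 33), not 26.

(⇐) This fails: take k = 5. Then 5³ = 125 ≡ 26 (mod 33), yet 5 ≡ 5 (mod 11), not 9.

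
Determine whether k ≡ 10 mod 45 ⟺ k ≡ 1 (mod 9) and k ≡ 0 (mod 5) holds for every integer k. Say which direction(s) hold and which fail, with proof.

The biconditional holds.

[⇒] Suppose k ≡ 10 (mod 45); write k = 45j + 10. Since 9 ∣ 45, reducing mod 9 gives k ≡ 10 ≡ 1 (mod 9); since 5 ∣ 45, reducing mod 5 gives k ≡ 10 ≡ 0 (mod 5).

[⇐] Conversely, if k ≡ 1 (mod 9) and k ≡ 0 (mod 5), then by the Chinese remainder theorem k ≡ 10 (mod 45). This is exactly k ≡ 10 (mod 45).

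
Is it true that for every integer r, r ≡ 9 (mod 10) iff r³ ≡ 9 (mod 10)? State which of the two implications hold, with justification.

(⇒) Suppose r ≡ 9 (mod 10). Write r = 10j + 9. Then (10j + 9)³ = 1000j³ + 2700j² + 2430j + 729 = 10(100j³ + 270j² + 243j + 72) + 9, so r³ ≡ 9 (mod 10).

(⇐) For the converse, argue contrapositively. If r ≢ 9 (mod 10), then r is congruent to one of 0, 1, 2, 3, 4, 5, 6, 7, 8 modulo 10, and these give r³ ≡ 0, 1, 8, 7, 4, 5, 6, 3, 2 respectively — never 9.

Both directions hold; the statement is true.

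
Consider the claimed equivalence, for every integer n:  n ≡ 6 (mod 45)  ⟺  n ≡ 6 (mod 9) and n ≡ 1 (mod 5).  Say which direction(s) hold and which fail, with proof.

(⇒) Suppose n ≡ 6 (mod 45); write n = 45j + 6. Since 9 ∣ 45, reducing mod 9 gives n ≡ 6 (mod 9); since 5 ∣ 45, reducing mod 5 gives n ≡ 6 ≡ 1 (mod 5).

(⇐) Conversely, if n ≡ 6 (mod 9) and n ≡ 1 (mod 5), then by the Chinese remainder theorem n ≡ 6 (mod 45). This is exactly n ≡ 6 (mod 45).

Both implications hold.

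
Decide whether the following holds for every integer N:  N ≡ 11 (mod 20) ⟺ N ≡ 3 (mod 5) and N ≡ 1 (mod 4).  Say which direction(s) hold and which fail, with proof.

Neither implication holds.

[⇒] This fails: N = 11 gives 11 ≡ 11 (mod 20) but 11 ≡ 1 (mod 5), so the conjunction on the right does not hold.

[⇐] This fails: N = 13 satisfies both congruences on the right (13 ≡ 3 mod 5 and 13 ≡ 1 mod 4) yet 13 ≡ 13 (mod 20), not 11.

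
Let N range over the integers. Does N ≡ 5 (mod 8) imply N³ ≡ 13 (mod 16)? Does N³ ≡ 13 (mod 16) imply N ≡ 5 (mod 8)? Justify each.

Only the converse holds.

Forward direction. This fails: take N = 13. Then 13 ≡ 5 (mod 8), but 13³ = 2197 ≡ 5 (mod 16), not 13.

Converse. The residues r modulo 16 with r³ ≡ 13 (mod 16) are exactly {5}, and each is ≡ 5 (mod 8).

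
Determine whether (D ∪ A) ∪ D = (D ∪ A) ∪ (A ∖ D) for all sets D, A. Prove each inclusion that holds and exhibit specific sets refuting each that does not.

(⊆) Let x ∈ (D ∪ A) ∪ D. Then either x ∈ D and x ∉ A; or x ∈ A and x ∉ D; or x ∈ D ∩ A. In each case x ∈ (D ∪ A) ∪ (A ∖ D), so (D ∪ A) ∪ D ⊆ (D ∪ A) ∪ (A ∖ D).

(⊇) Let x ∈ (D ∪ A) ∪ (A ∖ D). Then either x ∈ D and x ∉ A; or x ∈ A and x ∉ D; or x ∈ D ∩ A. In each case x ∈ (D ∪ A) ∪ D, so (D ∪ A) ∪ (A ∖ D) ⊆ (D ∪ A) ∪ D.

The two sets are equal.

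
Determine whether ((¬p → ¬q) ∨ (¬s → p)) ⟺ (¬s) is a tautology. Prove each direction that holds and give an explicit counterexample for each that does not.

Forward direction. This fails. Under s = T, q = F, p = F, the left side is true but the right side is false.

Converse. This fails. Under s = F, q = T, p = F, the left side is false but the right side is true.

Both directions fail.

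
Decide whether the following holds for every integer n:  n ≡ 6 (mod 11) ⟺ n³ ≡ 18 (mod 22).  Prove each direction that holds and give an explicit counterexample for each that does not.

[⇐] The residues r modulo 22 with r³ ≡ 18 (mod 22) are exactly {6}, and each is ≡ 6 (mod 11).

[⇒] This fails: take n = 17. Then 17 ≡ 6 (mod 11), but 17³ = 4913 ≡ 7 (mod 22), not 18.

Only the converse holds.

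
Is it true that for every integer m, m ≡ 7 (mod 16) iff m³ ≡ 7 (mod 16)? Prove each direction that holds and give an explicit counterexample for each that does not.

Both implications hold.

Forward direction. Suppose m ≡ 7 (mod 16). Write m = 16j + 7. Then (16j + 7)³ = 4096j³ + 5376j² + 2352j + 343 = 16(256j³ + 336j² + 147j + 21) + 7, so m³ ≡ 7 (mod 16).

Converse. Suppose m³ ≡ 7 (mod 16). The only residue r in {0, …, 15} with r³ ≡ 7 (mod 16) is r = 7, so m ≡ 7 (mod 16).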